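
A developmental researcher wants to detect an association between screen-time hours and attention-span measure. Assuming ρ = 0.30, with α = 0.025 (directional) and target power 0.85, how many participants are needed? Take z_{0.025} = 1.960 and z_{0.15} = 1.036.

n = 97

Fisher's z: C = ½·ln((1+r)/(1−r)) = ½·ln(1.8571) = 0.3095.
n = ((z_{α} + z_β)/C)² + 3.
(1.960 + 1.036) / 0.3095 = 2.996 / 0.3095 = 9.680.
n = 9.680² + 3 = 93.70 + 3 = 96.7.
Round up.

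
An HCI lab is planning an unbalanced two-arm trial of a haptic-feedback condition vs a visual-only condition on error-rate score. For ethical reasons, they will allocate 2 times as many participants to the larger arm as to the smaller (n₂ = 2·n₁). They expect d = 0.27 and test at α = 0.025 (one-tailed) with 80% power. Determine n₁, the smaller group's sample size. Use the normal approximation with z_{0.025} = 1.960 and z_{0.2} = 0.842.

With allocation ratio k = n₂/n₁ = 2, Var(x̄₁−x̄₂) = σ²(1/n₁ + 1/(k·n₁)) = σ²·(k+1)/(k·n₁).
So n₁ = (1 + 1/k)·((z_{α} + z_β)/d)² = 1.500 × (2.802/0.27)².
n₁ = 1.500 × 107.70 = 161.5.
Round up: n₁ = 162, giving n₂ = 2 × 162 = 324.

n₁ = 162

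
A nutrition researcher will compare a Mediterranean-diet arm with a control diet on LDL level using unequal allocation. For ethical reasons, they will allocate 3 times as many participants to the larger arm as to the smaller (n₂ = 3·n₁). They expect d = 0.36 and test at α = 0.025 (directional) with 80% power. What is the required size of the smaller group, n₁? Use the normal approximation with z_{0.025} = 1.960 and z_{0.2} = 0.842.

n₁ = 81

With allocation ratio k = n₂/n₁ = 3, Var(x̄₁−x̄₂) = σ²(1/n₁ + 1/(k·n₁)) = σ²·(k+1)/(k·n₁).
So n₁ = (1 + 1/k)·((z_{α} + z_β)/d)² = 1.333 × (2.802/0.36)².
n₁ = 1.333 × 60.58 = 80.8.
Round up: n₁ = 81, giving n₂ = 3 × 81 = 243.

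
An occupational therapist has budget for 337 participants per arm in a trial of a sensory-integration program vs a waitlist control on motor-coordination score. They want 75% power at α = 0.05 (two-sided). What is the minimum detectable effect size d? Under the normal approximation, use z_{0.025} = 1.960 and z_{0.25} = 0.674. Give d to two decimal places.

d_min ≈ 0.20

For two independent groups of n = 337 each: d_min = (z_{α/2} + z_β)·√(2/n).
z-sum = 1.960 + 0.674 = 2.634.
d_min = 2.634 × √(2/337) = 2.634 × 0.0770 = 0.203.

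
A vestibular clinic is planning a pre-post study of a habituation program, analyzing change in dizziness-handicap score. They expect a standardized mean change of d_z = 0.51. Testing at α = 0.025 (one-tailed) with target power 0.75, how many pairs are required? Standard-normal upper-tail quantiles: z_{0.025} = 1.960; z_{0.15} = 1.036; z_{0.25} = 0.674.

n = 27 pairs

For a paired (one-sample on differences) test: n = ((z_{α} + z_β) / d)².
z_{α} + z_β = 1.960 + 0.674 = 2.634.
n = (2.634 / 0.51)² = 5.165² = 26.67.
Round up.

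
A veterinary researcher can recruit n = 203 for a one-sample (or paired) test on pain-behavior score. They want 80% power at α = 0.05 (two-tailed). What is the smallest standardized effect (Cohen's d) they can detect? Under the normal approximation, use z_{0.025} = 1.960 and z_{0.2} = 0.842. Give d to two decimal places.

For a single sample (or paired design) of n = 203: d_min = (z_{α/2} + z_β)/√n.
z-sum = 1.960 + 0.842 = 2.802.
d_min = 2.802 / √203 = 2.802 / 14.248 = 0.197.

d_min ≈ 0.20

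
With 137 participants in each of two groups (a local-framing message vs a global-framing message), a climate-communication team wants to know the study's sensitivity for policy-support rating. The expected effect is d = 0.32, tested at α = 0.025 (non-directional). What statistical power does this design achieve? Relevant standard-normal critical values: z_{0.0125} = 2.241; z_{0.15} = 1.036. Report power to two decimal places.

For two equal groups, power = Φ(d·√(n/2) − z_{α/2}).
d·√(n/2) = 0.32 × √(137/2) = 0.32 × 8.276 = 2.648.
z_β = 2.648 − 2.241 = 0.407.
Power = Φ(0.407) = 0.658.

power ≈ 0.66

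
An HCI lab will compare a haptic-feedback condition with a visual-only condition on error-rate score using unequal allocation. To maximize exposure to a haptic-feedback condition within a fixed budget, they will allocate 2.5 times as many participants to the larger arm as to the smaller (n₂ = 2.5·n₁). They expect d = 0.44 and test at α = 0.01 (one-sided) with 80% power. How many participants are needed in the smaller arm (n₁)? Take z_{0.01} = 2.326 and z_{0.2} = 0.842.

With allocation ratio k = n₂/n₁ = 2.5, Var(x̄₁−x̄₂) = σ²(1/n₁ + 1/(k·n₁)) = σ²·(k+1)/(k·n₁).
So n₁ = (1 + 1/k)·((z_{α} + z_β)/d)² = 1.400 × (3.168/0.44)².
n₁ = 1.400 × 51.84 = 72.6.
Round up: n₁ = 73, giving n₂ = ⌈2.5 × 73⌉ = ⌈182.5⌉ = 183.

n₁ = 73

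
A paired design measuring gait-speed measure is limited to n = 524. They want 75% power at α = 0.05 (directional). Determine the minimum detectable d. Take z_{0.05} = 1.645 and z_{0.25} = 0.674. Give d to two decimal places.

d_min ≈ 0.10

For a single sample (or paired design) of n = 524: d_min = (z_{α} + z_β)/√n.
z-sum = 1.645 + 0.674 = 2.319.
d_min = 2.319 / √524 = 2.319 / 22.891 = 0.101.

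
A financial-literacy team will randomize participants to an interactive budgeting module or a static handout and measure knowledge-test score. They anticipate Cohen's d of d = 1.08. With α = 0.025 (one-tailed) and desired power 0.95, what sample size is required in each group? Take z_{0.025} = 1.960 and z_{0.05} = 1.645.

For two independent groups with equal n: n = 2·((z_{α} + z_β) / d)².
z_{α} + z_β = 1.960 + 1.645 = 3.605.
n = 2 × (3.605 / 1.08)² = 2 × 3.338² = 2 × 11.14 = 22.3.
Round up to the next whole participant.

n = 23 per group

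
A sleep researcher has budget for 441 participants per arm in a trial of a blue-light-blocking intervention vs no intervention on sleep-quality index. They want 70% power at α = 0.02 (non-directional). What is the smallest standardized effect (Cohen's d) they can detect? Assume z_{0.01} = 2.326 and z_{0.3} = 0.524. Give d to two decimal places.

d_min ≈ 0.19

For two independent groups of n = 441 each: d_min = (z_{α/2} + z_β)·√(2/n).
z-sum = 2.326 + 0.524 = 2.850.
d_min = 2.850 × √(2/441) = 2.850 × 0.0673 = 0.192.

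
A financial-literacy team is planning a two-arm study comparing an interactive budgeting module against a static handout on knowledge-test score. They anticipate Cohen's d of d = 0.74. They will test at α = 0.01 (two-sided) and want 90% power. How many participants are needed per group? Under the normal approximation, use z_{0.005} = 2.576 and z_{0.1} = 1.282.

n = 55 per group

For two independent groups with equal n: n = 2·((z_{α/2} + z_β) / d)².
z_{α/2} + z_β = 2.576 + 1.282 = 3.858.
n = 2 × (3.858 / 0.74)² = 2 × 5.214² = 2 × 27.18 = 54.4.
Round up to the next whole participant.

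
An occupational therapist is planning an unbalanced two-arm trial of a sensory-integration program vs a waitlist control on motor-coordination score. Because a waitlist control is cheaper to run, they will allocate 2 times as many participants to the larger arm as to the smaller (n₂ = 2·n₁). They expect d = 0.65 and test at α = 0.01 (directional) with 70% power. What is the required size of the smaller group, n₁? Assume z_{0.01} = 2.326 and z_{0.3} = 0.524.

With allocation ratio k = n₂/n₁ = 2, Var(x̄₁−x̄₂) = σ²(1/n₁ + 1/(k·n₁)) = σ²·(k+1)/(k·n₁).
So n₁ = (1 + 1/k)·((z_{α} + z_β)/d)² = 1.500 × (2.850/0.65)².
n₁ = 1.500 × 19.22 = 28.8.
Round up: n₁ = 29, giving n₂ = 2 × 29 = 58.

n₁ = 29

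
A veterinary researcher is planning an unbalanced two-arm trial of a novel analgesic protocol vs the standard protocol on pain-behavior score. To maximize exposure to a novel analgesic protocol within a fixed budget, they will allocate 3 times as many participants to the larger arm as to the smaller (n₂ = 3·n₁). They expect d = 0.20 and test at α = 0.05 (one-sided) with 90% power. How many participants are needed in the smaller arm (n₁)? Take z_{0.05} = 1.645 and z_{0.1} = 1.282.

n₁ = 286

With allocation ratio k = n₂/n₁ = 3, Var(x̄₁−x̄₂) = σ²(1/n₁ + 1/(k·n₁)) = σ²·(k+1)/(k·n₁).
So n₁ = (1 + 1/k)·((z_{α} + z_β)/d)² = 1.333 × (2.927/0.20)².
n₁ = 1.333 × 214.18 = 285.6.
Round up: n₁ = 286, giving n₂ = 3 × 286 = 858.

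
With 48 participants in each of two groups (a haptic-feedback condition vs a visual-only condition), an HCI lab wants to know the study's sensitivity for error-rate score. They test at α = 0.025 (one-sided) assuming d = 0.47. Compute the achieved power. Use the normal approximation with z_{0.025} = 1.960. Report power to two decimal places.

power ≈ 0.63

For two equal groups, power = Φ(d·√(n/2) − z_{α}).
d·√(n/2) = 0.47 × √(48/2) = 0.47 × 4.899 = 2.303.
z_β = 2.303 − 1.960 = 0.343.
Power = Φ(0.343) = 0.634.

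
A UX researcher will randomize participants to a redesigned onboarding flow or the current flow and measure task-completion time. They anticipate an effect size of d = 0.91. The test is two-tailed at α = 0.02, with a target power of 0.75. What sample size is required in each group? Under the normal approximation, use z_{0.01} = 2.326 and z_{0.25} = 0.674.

For two independent groups with equal n: n = 2·((z_{α/2} + z_β) / d)².
z_{α/2} + z_β = 2.326 + 0.674 = 3.000.
n = 2 × (3.000 / 0.91)² = 2 × 3.297² = 2 × 10.87 = 21.7.
Round up to the next whole participant.

n = 22 per group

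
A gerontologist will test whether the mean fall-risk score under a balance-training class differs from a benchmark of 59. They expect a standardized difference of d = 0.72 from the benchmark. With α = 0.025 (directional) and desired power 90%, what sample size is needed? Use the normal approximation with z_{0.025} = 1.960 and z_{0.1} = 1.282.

For a one-sample test: n = ((z_{α} + z_β) / d)².
z_{α} + z_β = 1.960 + 1.282 = 3.242.
n = (3.242 / 0.72)² = 4.503² = 20.28.
Round up.

n = 21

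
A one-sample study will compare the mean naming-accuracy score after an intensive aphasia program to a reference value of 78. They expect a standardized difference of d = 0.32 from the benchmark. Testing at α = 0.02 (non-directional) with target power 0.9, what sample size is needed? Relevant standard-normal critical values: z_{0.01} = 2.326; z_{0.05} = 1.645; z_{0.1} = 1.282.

n = 128

For a one-sample test: n = ((z_{α/2} + z_β) / d)².
z_{α/2} + z_β = 2.326 + 1.282 = 3.608.
n = (3.608 / 0.32)² = 11.275² = 127.13.
Round up.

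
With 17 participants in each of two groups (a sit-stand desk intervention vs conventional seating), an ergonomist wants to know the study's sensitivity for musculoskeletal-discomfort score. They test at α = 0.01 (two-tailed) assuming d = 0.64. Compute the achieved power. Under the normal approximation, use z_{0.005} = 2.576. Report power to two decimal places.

For two equal groups, power = Φ(d·√(n/2) − z_{α/2}).
d·√(n/2) = 0.64 × √(17/2) = 0.64 × 2.915 = 1.866.
z_β = 1.866 − 2.576 = -0.710.
Power = Φ(-0.710) = 0.239.

power ≈ 0.24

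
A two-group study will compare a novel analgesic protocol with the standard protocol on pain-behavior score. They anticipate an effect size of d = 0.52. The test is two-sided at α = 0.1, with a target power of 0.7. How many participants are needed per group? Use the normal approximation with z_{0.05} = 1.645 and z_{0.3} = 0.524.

n = 35 per group

For two independent groups with equal n: n = 2·((z_{α/2} + z_β) / d)².
z_{α/2} + z_β = 1.645 + 0.524 = 2.169.
n = 2 × (2.169 / 0.52)² = 2 × 4.171² = 2 × 17.40 = 34.8.
Round up to the next whole participant.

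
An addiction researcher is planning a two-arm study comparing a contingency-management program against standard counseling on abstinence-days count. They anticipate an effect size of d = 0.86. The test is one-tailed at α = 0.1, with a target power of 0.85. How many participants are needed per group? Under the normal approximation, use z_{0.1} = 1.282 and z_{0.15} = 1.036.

For two independent groups with equal n: n = 2·((z_{α} + z_β) / d)².
z_{α} + z_β = 1.282 + 1.036 = 2.318.
n = 2 × (2.318 / 0.86)² = 2 × 2.695² = 2 × 7.26 = 14.5.
Round up to the next whole participant.

n = 15 per group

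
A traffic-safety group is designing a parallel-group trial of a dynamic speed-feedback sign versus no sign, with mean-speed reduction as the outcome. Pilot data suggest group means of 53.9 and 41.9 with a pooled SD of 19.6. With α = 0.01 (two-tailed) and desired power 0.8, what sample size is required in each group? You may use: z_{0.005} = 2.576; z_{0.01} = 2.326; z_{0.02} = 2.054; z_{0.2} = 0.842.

n = 63 per group

Cohen's d = |M₁ − M₂| / SD_pooled = |53.9 − 41.9| / 19.6 = 12.0 / 19.6 = 0.612.
For two independent groups with equal n: n = 2·((z_{α/2} + z_β) / d)².
z_{α/2} + z_β = 2.576 + 0.842 = 3.418.
n = 2 × (3.418 / 0.612)² = 2 × 5.585² = 2 × 31.19 = 62.4.
Round up to the next whole participant.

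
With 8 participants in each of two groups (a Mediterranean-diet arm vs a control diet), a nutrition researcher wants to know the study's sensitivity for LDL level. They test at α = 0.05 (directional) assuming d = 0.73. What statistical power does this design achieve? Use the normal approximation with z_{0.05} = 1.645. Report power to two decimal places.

For two equal groups, power = Φ(d·√(n/2) − z_{α}).
d·√(n/2) = 0.73 × √(8/2) = 0.73 × 2.000 = 1.460.
z_β = 1.460 − 1.645 = -0.185.
Power = Φ(-0.185) = 0.427.

power ≈ 0.43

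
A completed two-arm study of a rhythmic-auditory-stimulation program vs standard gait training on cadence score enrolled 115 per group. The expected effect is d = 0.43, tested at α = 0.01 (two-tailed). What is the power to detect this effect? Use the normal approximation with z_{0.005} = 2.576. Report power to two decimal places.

power ≈ 0.75

For two equal groups, power = Φ(d·√(n/2) − z_{α/2}).
d·√(n/2) = 0.43 × √(115/2) = 0.43 × 7.583 = 3.261.
z_β = 3.261 − 2.576 = 0.685.
Power = Φ(0.685) = 0.753.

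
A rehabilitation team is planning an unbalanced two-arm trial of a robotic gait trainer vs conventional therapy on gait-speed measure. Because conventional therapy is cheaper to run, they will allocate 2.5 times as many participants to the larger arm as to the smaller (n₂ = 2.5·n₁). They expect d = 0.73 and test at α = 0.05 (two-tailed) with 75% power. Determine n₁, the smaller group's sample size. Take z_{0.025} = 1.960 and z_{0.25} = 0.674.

With allocation ratio k = n₂/n₁ = 2.5, Var(x̄₁−x̄₂) = σ²(1/n₁ + 1/(k·n₁)) = σ²·(k+1)/(k·n₁).
So n₁ = (1 + 1/k)·((z_{α/2} + z_β)/d)² = 1.400 × (2.634/0.73)².
n₁ = 1.400 × 13.02 = 18.2.
Round up: n₁ = 19, giving n₂ = ⌈2.5 × 19⌉ = ⌈47.5⌉ = 48.

n₁ = 19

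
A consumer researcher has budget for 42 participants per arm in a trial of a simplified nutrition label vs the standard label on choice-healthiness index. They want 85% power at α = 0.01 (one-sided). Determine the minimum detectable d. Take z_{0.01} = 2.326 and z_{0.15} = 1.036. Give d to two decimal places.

For two independent groups of n = 42 each: d_min = (z_{α} + z_β)·√(2/n).
z-sum = 2.326 + 1.036 = 3.362.
d_min = 3.362 × √(2/42) = 3.362 × 0.2182 = 0.734.

d_min ≈ 0.73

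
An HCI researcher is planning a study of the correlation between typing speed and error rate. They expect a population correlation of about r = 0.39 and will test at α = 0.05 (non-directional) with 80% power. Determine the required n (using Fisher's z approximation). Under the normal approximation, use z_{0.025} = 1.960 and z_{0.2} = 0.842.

Fisher's z: C = ½·ln((1+r)/(1−r)) = ½·ln(2.2787) = 0.4118.
n = ((z_{α/2} + z_β)/C)² + 3.
(1.960 + 0.842) / 0.4118 = 2.802 / 0.4118 = 6.804.
n = 6.804² + 3 = 46.30 + 3 = 49.3.
Round up.

n = 50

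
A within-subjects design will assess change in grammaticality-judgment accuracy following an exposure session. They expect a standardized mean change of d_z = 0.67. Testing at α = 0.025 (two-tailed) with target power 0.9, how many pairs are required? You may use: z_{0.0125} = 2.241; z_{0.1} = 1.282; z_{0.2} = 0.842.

For a paired (one-sample on differences) test: n = ((z_{α/2} + z_β) / d)².
z_{α/2} + z_β = 2.241 + 1.282 = 3.523.
n = (3.523 / 0.67)² = 5.258² = 27.65.
Round up.

n = 28 pairs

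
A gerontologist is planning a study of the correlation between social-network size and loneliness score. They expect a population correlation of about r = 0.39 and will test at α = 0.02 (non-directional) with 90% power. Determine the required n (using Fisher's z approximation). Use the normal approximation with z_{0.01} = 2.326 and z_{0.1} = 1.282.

Fisher's z: C = ½·ln((1+r)/(1−r)) = ½·ln(2.2787) = 0.4118.
n = ((z_{α/2} + z_β)/C)² + 3.
(2.326 + 1.282) / 0.4118 = 3.608 / 0.4118 = 8.762.
n = 8.762² + 3 = 76.76 + 3 = 79.8.
Round up.

n = 80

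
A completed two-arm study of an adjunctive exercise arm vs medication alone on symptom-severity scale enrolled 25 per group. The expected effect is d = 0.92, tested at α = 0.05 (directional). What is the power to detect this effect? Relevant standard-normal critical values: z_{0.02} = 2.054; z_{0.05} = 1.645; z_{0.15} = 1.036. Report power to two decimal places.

For two equal groups, power = Φ(d·√(n/2) − z_{α}).
d·√(n/2) = 0.92 × √(25/2) = 0.92 × 3.536 = 3.253.
z_β = 3.253 − 1.645 = 1.608.
Power = Φ(1.608) = 0.946.

power ≈ 0.95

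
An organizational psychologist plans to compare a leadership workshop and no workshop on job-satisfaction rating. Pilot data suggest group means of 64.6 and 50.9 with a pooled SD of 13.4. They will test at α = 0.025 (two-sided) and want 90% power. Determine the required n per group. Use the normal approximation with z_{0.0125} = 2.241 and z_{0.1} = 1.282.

n = 24 per group

Cohen's d = |M₁ − M₂| / SD_pooled = |64.6 − 50.9| / 13.4 = 13.7 / 13.4 = 1.022.
For two independent groups with equal n: n = 2·((z_{α/2} + z_β) / d)².
z_{α/2} + z_β = 2.241 + 1.282 = 3.523.
n = 2 × (3.523 / 1.022)² = 2 × 3.447² = 2 × 11.88 = 23.8.
Round up to the next whole participant.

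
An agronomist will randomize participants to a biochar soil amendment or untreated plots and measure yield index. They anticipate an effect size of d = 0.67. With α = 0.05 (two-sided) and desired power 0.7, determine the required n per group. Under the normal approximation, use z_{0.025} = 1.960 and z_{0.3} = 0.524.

n = 28 per group

For two independent groups with equal n: n = 2·((z_{α/2} + z_β) / d)².
z_{α/2} + z_β = 1.960 + 0.524 = 2.484.
n = 2 × (2.484 / 0.67)² = 2 × 3.707² = 2 × 13.75 = 27.5.
Round up to the next whole participant.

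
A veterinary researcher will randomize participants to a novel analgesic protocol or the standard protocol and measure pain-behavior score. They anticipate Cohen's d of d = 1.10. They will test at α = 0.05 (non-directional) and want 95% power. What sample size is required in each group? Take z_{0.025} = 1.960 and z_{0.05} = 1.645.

n = 22 per group

For two independent groups with equal n: n = 2·((z_{α/2} + z_β) / d)².
z_{α/2} + z_β = 1.960 + 1.645 = 3.605.
n = 2 × (3.605 / 1.10)² = 2 × 3.277² = 2 × 10.74 = 21.5.
Round up to the next whole participant.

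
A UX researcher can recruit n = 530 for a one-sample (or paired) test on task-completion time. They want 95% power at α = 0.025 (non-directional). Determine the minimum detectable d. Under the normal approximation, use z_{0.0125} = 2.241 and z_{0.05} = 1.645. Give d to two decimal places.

d_min ≈ 0.17

For a single sample (or paired design) of n = 530: d_min = (z_{α/2} + z_β)/√n.
z-sum = 2.241 + 1.645 = 3.886.
d_min = 3.886 / √530 = 3.886 / 23.022 = 0.169.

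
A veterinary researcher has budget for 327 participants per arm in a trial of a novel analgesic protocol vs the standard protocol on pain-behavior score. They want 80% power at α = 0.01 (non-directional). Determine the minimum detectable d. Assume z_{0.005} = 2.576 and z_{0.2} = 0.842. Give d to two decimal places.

For two independent groups of n = 327 each: d_min = (z_{α/2} + z_β)·√(2/n).
z-sum = 2.576 + 0.842 = 3.418.
d_min = 3.418 × √(2/327) = 3.418 × 0.0782 = 0.267.

d_min ≈ 0.27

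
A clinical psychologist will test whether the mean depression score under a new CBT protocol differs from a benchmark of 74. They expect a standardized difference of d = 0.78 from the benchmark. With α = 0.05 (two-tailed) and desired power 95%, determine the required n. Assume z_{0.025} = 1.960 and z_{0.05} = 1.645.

For a one-sample test: n = ((z_{α/2} + z_β) / d)².
z_{α/2} + z_β = 1.960 + 1.645 = 3.605.
n = (3.605 / 0.78)² = 4.622² = 21.36.
Round up.

n = 22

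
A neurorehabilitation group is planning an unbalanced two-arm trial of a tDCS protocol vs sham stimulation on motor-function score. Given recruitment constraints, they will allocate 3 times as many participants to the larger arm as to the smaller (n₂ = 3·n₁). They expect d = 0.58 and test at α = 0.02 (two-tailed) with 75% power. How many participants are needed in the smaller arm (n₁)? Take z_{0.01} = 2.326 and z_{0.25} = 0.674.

n₁ = 36

With allocation ratio k = n₂/n₁ = 3, Var(x̄₁−x̄₂) = σ²(1/n₁ + 1/(k·n₁)) = σ²·(k+1)/(k·n₁).
So n₁ = (1 + 1/k)·((z_{α/2} + z_β)/d)² = 1.333 × (3.000/0.58)².
n₁ = 1.333 × 26.75 = 35.7.
Round up: n₁ = 36, giving n₂ = 3 × 36 = 108.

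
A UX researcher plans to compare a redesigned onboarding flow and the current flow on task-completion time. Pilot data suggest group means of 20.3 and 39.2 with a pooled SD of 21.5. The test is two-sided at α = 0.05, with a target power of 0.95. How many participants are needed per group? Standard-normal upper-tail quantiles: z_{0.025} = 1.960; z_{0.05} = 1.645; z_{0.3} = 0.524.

Cohen's d = |M₁ − M₂| / SD_pooled = |20.3 − 39.2| / 21.5 = 18.9 / 21.5 = 0.879.
For two independent groups with equal n: n = 2·((z_{α/2} + z_β) / d)².
z_{α/2} + z_β = 1.960 + 1.645 = 3.605.
n = 2 × (3.605 / 0.879)² = 2 × 4.101² = 2 × 16.82 = 33.6.
Round up to the next whole participant.

n = 34 per group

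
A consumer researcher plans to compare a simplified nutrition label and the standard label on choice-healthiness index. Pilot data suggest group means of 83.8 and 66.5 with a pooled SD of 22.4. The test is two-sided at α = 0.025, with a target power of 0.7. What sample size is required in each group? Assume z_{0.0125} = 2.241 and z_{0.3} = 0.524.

Cohen's d = |M₁ − M₂| / SD_pooled = |83.8 − 66.5| / 22.4 = 17.3 / 22.4 = 0.772.
For two independent groups with equal n: n = 2·((z_{α/2} + z_β) / d)².
z_{α/2} + z_β = 2.241 + 0.524 = 2.765.
n = 2 × (2.765 / 0.772)² = 2 × 3.582² = 2 × 12.83 = 25.7.
Round up to the next whole participant.

n = 26 per group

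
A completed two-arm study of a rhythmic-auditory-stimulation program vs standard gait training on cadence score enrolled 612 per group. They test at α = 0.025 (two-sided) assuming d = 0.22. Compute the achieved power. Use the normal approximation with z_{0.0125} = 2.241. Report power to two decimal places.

For two equal groups, power = Φ(d·√(n/2) − z_{α/2}).
d·√(n/2) = 0.22 × √(612/2) = 0.22 × 17.493 = 3.848.
z_β = 3.848 − 2.241 = 1.607.
Power = Φ(1.607) = 0.946.

power ≈ 0.95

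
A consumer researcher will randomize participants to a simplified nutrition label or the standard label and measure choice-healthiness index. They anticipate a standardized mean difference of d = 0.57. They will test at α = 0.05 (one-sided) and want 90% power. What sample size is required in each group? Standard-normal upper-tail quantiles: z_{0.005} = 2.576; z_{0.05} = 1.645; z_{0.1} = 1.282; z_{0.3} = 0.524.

For two independent groups with equal n: n = 2·((z_{α} + z_β) / d)².
z_{α} + z_β = 1.645 + 1.282 = 2.927.
n = 2 × (2.927 / 0.57)² = 2 × 5.135² = 2 × 26.37 = 52.7.
Round up to the next whole participant.

n = 53 per group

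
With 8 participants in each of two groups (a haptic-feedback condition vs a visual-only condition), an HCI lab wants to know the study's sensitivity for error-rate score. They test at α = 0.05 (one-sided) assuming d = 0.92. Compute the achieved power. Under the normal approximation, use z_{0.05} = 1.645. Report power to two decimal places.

For two equal groups, power = Φ(d·√(n/2) − z_{α}).
d·√(n/2) = 0.92 × √(8/2) = 0.92 × 2.000 = 1.840.
z_β = 1.840 − 1.645 = 0.195.
Power = Φ(0.195) = 0.577.

power ≈ 0.58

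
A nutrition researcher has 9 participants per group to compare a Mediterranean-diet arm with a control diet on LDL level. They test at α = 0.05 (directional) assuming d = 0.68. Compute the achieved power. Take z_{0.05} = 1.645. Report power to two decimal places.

For two equal groups, power = Φ(d·√(n/2) − z_{α}).
d·√(n/2) = 0.68 × √(9/2) = 0.68 × 2.121 = 1.442.
z_β = 1.442 − 1.645 = -0.203.
Power = Φ(-0.203) = 0.420.

power ≈ 0.42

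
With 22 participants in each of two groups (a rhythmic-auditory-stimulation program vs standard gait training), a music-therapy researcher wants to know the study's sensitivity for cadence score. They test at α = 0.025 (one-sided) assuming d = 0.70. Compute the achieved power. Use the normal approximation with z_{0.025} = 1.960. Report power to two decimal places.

power ≈ 0.64

For two equal groups, power = Φ(d·√(n/2) − z_{α}).
d·√(n/2) = 0.70 × √(22/2) = 0.70 × 3.317 = 2.322.
z_β = 2.322 − 1.960 = 0.362.
Power = Φ(0.362) = 0.641.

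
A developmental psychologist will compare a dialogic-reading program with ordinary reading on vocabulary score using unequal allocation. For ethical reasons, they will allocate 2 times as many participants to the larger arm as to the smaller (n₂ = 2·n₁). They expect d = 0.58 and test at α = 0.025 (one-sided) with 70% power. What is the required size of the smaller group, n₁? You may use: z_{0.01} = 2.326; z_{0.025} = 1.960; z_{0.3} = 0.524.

n₁ = 28

With allocation ratio k = n₂/n₁ = 2, Var(x̄₁−x̄₂) = σ²(1/n₁ + 1/(k·n₁)) = σ²·(k+1)/(k·n₁).
So n₁ = (1 + 1/k)·((z_{α} + z_β)/d)² = 1.500 × (2.484/0.58)².
n₁ = 1.500 × 18.34 = 27.5.
Round up: n₁ = 28, giving n₂ = 2 × 28 = 56.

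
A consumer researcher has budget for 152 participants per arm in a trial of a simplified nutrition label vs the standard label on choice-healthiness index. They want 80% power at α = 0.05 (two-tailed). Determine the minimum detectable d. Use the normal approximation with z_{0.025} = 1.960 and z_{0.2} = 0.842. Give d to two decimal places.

d_min ≈ 0.32

For two independent groups of n = 152 each: d_min = (z_{α/2} + z_β)·√(2/n).
z-sum = 1.960 + 0.842 = 2.802.
d_min = 2.802 × √(2/152) = 2.802 × 0.1147 = 0.321.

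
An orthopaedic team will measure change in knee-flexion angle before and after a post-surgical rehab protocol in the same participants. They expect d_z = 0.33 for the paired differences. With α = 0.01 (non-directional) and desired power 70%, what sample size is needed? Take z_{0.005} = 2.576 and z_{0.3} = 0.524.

For a paired (one-sample on differences) test: n = ((z_{α/2} + z_β) / d)².
z_{α/2} + z_β = 2.576 + 0.524 = 3.100.
n = (3.100 / 0.33)² = 9.394² = 88.25.
Round up.

n = 89 pairs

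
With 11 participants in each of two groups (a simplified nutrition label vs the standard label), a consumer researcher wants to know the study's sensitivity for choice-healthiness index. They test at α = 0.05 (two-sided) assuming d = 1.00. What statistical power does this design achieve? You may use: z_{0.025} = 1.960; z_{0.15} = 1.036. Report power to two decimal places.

power ≈ 0.65

For two equal groups, power = Φ(d·√(n/2) − z_{α/2}).
d·√(n/2) = 1.00 × √(11/2) = 1.00 × 2.345 = 2.345.
z_β = 2.345 − 1.960 = 0.385.
Power = Φ(0.385) = 0.650.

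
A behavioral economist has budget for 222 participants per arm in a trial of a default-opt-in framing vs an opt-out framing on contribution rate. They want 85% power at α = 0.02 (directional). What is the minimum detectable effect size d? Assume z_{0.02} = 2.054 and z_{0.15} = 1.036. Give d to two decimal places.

d_min ≈ 0.29

For two independent groups of n = 222 each: d_min = (z_{α} + z_β)·√(2/n).
z-sum = 2.054 + 1.036 = 3.090.
d_min = 3.090 × √(2/222) = 3.090 × 0.0949 = 0.293.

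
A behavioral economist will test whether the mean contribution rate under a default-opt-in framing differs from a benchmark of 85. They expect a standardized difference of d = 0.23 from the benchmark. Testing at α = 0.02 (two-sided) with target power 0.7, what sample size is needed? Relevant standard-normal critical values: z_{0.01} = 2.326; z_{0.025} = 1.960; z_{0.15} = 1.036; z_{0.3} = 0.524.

n = 154

For a one-sample test: n = ((z_{α/2} + z_β) / d)².
z_{α/2} + z_β = 2.326 + 0.524 = 2.850.
n = (2.850 / 0.23)² = 12.391² = 153.54.
Round up.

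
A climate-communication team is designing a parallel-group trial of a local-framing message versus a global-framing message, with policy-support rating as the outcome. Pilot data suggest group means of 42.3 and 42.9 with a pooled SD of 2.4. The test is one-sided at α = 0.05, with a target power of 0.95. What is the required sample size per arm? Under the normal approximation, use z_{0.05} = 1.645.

Cohen's d = |M₁ − M₂| / SD_pooled = |42.3 − 42.9| / 2.4 = 0.6 / 2.4 = 0.250.
For two independent groups with equal n: n = 2·((z_{α} + z_β) / d)².
z_{α} + z_β = 1.645 + 1.645 = 3.290.
n = 2 × (3.290 / 0.250)² = 2 × 13.160² = 2 × 173.19 = 346.4.
Round up to the next whole participant.

n = 347 per group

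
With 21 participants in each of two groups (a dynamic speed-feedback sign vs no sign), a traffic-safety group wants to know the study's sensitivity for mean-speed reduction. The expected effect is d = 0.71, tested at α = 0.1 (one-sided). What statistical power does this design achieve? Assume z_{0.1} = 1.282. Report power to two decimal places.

For two equal groups, power = Φ(d·√(n/2) − z_{α}).
d·√(n/2) = 0.71 × √(21/2) = 0.71 × 3.240 = 2.301.
z_β = 2.301 − 1.282 = 1.019.
Power = Φ(1.019) = 0.846.

power ≈ 0.85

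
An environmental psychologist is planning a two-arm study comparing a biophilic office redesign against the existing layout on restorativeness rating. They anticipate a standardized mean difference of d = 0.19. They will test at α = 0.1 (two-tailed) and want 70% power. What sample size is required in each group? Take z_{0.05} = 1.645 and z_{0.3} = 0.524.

n = 261 per group

For two independent groups with equal n: n = 2·((z_{α/2} + z_β) / d)².
z_{α/2} + z_β = 1.645 + 0.524 = 2.169.
n = 2 × (2.169 / 0.19)² = 2 × 11.416² = 2 × 130.32 = 260.6.
Round up to the next whole participant.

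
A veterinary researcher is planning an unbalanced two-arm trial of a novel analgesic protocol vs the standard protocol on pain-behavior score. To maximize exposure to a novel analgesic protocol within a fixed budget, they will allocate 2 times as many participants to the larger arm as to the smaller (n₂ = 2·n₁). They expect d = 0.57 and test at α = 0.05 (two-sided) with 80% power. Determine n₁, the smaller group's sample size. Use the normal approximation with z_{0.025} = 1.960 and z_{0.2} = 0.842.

n₁ = 37

With allocation ratio k = n₂/n₁ = 2, Var(x̄₁−x̄₂) = σ²(1/n₁ + 1/(k·n₁)) = σ²·(k+1)/(k·n₁).
So n₁ = (1 + 1/k)·((z_{α/2} + z_β)/d)² = 1.500 × (2.802/0.57)².
n₁ = 1.500 × 24.16 = 36.2.
Round up: n₁ = 37, giving n₂ = 2 × 37 = 74.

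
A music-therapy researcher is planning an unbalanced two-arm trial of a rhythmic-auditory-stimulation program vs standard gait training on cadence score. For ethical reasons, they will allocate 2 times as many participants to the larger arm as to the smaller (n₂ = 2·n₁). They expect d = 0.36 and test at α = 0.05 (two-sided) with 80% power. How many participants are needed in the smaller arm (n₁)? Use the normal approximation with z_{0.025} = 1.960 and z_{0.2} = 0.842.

With allocation ratio k = n₂/n₁ = 2, Var(x̄₁−x̄₂) = σ²(1/n₁ + 1/(k·n₁)) = σ²·(k+1)/(k·n₁).
So n₁ = (1 + 1/k)·((z_{α/2} + z_β)/d)² = 1.500 × (2.802/0.36)².
n₁ = 1.500 × 60.58 = 90.9.
Round up: n₁ = 91, giving n₂ = 2 × 91 = 182.

n₁ = 91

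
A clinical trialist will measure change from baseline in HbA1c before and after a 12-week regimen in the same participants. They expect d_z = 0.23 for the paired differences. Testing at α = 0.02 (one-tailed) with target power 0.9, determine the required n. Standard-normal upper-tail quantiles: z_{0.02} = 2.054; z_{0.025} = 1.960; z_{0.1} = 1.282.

n = 211 pairs

For a paired (one-sample on differences) test: n = ((z_{α} + z_β) / d)².
z_{α} + z_β = 2.054 + 1.282 = 3.336.
n = (3.336 / 0.23)² = 14.504² = 210.38.
Round up.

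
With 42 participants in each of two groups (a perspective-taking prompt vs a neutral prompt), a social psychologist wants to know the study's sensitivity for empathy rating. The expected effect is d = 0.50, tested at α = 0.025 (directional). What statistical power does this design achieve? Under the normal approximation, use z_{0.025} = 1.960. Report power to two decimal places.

power ≈ 0.63

For two equal groups, power = Φ(d·√(n/2) − z_{α}).
d·√(n/2) = 0.50 × √(42/2) = 0.50 × 4.583 = 2.291.
z_β = 2.291 − 1.960 = 0.331.
Power = Φ(0.331) = 0.630.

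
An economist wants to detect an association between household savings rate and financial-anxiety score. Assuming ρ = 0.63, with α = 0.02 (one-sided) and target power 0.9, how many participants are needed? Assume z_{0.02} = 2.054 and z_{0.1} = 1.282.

Fisher's z: C = ½·ln((1+r)/(1−r)) = ½·ln(4.4054) = 0.7414.
n = ((z_{α} + z_β)/C)² + 3.
(2.054 + 1.282) / 0.7414 = 3.336 / 0.7414 = 4.500.
n = 4.500² + 3 = 20.25 + 3 = 23.2.
Round up.

n = 24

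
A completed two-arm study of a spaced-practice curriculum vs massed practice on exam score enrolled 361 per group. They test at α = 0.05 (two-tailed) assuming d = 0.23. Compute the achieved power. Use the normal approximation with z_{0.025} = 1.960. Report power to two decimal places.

power ≈ 0.87

For two equal groups, power = Φ(d·√(n/2) − z_{α/2}).
d·√(n/2) = 0.23 × √(361/2) = 0.23 × 13.435 = 3.090.
z_β = 3.090 − 1.960 = 1.130.
Power = Φ(1.130) = 0.871.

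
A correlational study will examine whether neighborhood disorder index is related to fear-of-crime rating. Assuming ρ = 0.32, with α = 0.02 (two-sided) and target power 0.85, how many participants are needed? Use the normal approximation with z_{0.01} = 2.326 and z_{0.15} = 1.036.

Fisher's z: C = ½·ln((1+r)/(1−r)) = ½·ln(1.9412) = 0.3316.
n = ((z_{α/2} + z_β)/C)² + 3.
(2.326 + 1.036) / 0.3316 = 3.362 / 0.3316 = 10.139.
n = 10.139² + 3 = 102.79 + 3 = 105.8.
Round up.

n = 106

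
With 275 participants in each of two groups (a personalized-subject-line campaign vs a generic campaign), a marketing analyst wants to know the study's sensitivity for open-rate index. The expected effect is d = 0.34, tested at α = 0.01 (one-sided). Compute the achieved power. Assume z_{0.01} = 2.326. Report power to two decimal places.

power ≈ 0.95

For two equal groups, power = Φ(d·√(n/2) − z_{α}).
d·√(n/2) = 0.34 × √(275/2) = 0.34 × 11.726 = 3.987.
z_β = 3.987 − 2.326 = 1.661.
Power = Φ(1.661) = 0.952.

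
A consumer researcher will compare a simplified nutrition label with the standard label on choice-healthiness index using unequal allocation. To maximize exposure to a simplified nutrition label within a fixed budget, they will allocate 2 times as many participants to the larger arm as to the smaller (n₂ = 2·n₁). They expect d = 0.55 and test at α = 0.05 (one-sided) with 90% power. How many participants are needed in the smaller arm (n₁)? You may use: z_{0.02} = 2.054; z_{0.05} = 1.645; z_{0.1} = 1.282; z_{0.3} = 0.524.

n₁ = 43

With allocation ratio k = n₂/n₁ = 2, Var(x̄₁−x̄₂) = σ²(1/n₁ + 1/(k·n₁)) = σ²·(k+1)/(k·n₁).
So n₁ = (1 + 1/k)·((z_{α} + z_β)/d)² = 1.500 × (2.927/0.55)².
n₁ = 1.500 × 28.32 = 42.5.
Round up: n₁ = 43, giving n₂ = 2 × 43 = 86.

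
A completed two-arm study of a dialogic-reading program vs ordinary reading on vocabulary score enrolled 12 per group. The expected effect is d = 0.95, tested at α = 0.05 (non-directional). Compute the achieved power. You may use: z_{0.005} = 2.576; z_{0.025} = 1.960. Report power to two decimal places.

For two equal groups, power = Φ(d·√(n/2) − z_{α/2}).
d·√(n/2) = 0.95 × √(12/2) = 0.95 × 2.449 = 2.327.
z_β = 2.327 − 1.960 = 0.367.
Power = Φ(0.367) = 0.643.

power ≈ 0.64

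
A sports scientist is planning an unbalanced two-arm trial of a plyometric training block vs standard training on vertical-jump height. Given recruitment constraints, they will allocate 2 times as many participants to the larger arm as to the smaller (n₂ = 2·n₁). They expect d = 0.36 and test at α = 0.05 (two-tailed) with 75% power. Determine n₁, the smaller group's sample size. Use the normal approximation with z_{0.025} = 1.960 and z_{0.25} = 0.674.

n₁ = 81

With allocation ratio k = n₂/n₁ = 2, Var(x̄₁−x̄₂) = σ²(1/n₁ + 1/(k·n₁)) = σ²·(k+1)/(k·n₁).
So n₁ = (1 + 1/k)·((z_{α/2} + z_β)/d)² = 1.500 × (2.634/0.36)².
n₁ = 1.500 × 53.53 = 80.3.
Round up: n₁ = 81, giving n₂ = 2 × 81 = 162.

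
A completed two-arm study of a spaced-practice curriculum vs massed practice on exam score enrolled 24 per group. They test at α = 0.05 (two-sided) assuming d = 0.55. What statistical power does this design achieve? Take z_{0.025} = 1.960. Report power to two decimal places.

For two equal groups, power = Φ(d·√(n/2) − z_{α/2}).
d·√(n/2) = 0.55 × √(24/2) = 0.55 × 3.464 = 1.905.
z_β = 1.905 − 1.960 = -0.055.
Power = Φ(-0.055) = 0.478.

power ≈ 0.48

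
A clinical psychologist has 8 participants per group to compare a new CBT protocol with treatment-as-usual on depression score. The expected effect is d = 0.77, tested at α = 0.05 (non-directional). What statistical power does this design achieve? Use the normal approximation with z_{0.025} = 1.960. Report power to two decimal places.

For two equal groups, power = Φ(d·√(n/2) − z_{α/2}).
d·√(n/2) = 0.77 × √(8/2) = 0.77 × 2.000 = 1.540.
z_β = 1.540 − 1.960 = -0.420.
Power = Φ(-0.420) = 0.337.

power ≈ 0.34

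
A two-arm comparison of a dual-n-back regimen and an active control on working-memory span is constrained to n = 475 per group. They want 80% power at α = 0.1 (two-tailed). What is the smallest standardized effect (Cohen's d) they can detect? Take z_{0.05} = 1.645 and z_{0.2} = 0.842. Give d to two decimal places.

For two independent groups of n = 475 each: d_min = (z_{α/2} + z_β)·√(2/n).
z-sum = 1.645 + 0.842 = 2.487.
d_min = 2.487 × √(2/475) = 2.487 × 0.0649 = 0.161.

d_min ≈ 0.16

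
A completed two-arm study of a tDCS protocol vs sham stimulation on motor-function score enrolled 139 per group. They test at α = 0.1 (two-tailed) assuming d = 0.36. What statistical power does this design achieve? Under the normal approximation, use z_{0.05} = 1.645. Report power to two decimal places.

power ≈ 0.91

For two equal groups, power = Φ(d·√(n/2) − z_{α/2}).
d·√(n/2) = 0.36 × √(139/2) = 0.36 × 8.337 = 3.001.
z_β = 3.001 − 1.645 = 1.356.
Power = Φ(1.356) = 0.912.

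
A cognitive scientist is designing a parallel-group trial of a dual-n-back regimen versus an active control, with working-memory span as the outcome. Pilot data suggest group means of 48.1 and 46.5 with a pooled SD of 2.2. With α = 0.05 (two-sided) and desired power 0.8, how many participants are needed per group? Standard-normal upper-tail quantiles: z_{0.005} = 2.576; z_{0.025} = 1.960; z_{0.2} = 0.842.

n = 30 per group

Cohen's d = |M₁ − M₂| / SD_pooled = |48.1 − 46.5| / 2.2 = 1.6 / 2.2 = 0.727.
For two independent groups with equal n: n = 2·((z_{α/2} + z_β) / d)².
z_{α/2} + z_β = 1.960 + 0.842 = 2.802.
n = 2 × (2.802 / 0.727)² = 2 × 3.854² = 2 × 14.85 = 29.7.
Round up to the next whole participant.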